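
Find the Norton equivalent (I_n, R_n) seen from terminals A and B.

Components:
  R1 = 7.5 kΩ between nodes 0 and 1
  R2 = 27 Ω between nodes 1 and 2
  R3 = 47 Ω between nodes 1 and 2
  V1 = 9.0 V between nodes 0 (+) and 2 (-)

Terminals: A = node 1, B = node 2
Find the Thévenin equivalent first; then I_n = V_th/R_th and R_n = R_th.
Step 1 — V_th is the open-circuit voltage V_A - V_B (nothing connected across the terminals).
Nodal analysis, taking node 2 as the 0 V reference.
Source V1 fixes V_0 = 9 V.
KCL at each unknown node (sum of currents leaving = 0; resistances in Ω):
  Node 1: (V_1 - 9)/7500 + (V_1 - 0)/27 + (V_1 - 0)/47 = 0
Collecting terms: 0.05845 × V_1 = 0.0012  =>  V_1 = 0.02053 V
V_th = V_1 - V_2 = 0.02053 - 0 = 0.02053 V
Step 2 — R_th: zero the source — replace V1 by a short circuit (node 2 merges into node 0) — and find the resistance seen between A (node 1) and B (node 0).
Reduce the network between node 1 (A) and node 0 (B) by series/parallel combination:
  Rp1 = R1 ‖ R2 ‖ R3 (parallel, all between nodes 0 and 1) = 1/(1/7500 + 1/27 + 1/47) = 17.11 Ω
R_th = 17.11 Ω
I_n = V_th/R_th = 0.02053/17.11 = 0.0012 A, and R_n = R_th = 17.11 Ω

Final answer: I_n = 0.0012 A, R_n = 17.11 Ω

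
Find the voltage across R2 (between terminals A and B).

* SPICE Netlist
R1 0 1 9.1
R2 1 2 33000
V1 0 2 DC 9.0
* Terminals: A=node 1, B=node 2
R1 and R2 are in series across V1 (node 0 → node 1 → node 2), and the output A–B is taken across R2, so this is a voltage divider.
Series current: I = V1/(R1 + R2) = 9/(9.1 + 33000) = 9/33010 = 0.0002727 A
V_R2 = I × R2 = V1 × R2/(R1 + R2) = 9 × 33000/33010 = 8.998 V

Final answer: 8.998 V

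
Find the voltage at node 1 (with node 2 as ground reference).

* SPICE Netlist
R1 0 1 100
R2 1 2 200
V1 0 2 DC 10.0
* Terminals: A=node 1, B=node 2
Nodal analysis, taking node 2 as the 0 V reference.
Source V1 fixes V_0 = 10 V.
KCL at each unknown node (sum of currents leaving = 0; resistances in Ω):
  Node 1: (V_1 - 10)/100 + (V_1 - 0)/200 = 0
Collecting terms: 0.015 × V_1 = 0.1  =>  V_1 = 6.667 V
The requested potential is V_1 = 6.667 V.

Final answer: V_1 = 6.667 V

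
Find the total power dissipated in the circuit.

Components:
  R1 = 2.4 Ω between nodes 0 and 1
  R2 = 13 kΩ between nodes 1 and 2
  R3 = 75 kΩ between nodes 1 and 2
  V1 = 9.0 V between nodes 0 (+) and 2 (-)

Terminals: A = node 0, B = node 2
Nodal analysis, taking node 2 as the 0 V reference.
Source V1 fixes V_0 = 9 V.
KCL at each unknown node (sum of currents leaving = 0; resistances in Ω):
  Node 1: (V_1 - 9)/2.4 + (V_1 - 0)/13000 + (V_1 - 0)/75000 = 0
Collecting terms: 0.4168 × V_1 = 3.75  =>  V_1 = 8.998 V
Power in each resistor, P = (ΔV)²/R:
  P_R1 = (9 - 8.998)²/2.4 = 0.000001583 W
  P_R2 = (8.998 - 0)²/13000 = 0.006228 W
  P_R3 = (8.998 - 0)²/75000 = 0.00108 W
P_total = P_R1 + P_R2 + P_R3 = 0.007309 W

Final answer: 0.007309 W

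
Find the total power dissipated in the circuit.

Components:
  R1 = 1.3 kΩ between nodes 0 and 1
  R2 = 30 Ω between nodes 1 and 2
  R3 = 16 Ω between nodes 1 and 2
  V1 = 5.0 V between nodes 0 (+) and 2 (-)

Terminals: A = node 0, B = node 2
Nodal analysis, taking node 2 as the 0 V reference.
Source V1 fixes V_0 = 5 V.
KCL at each unknown node (sum of currents leaving = 0; resistances in Ω):
  Node 1: (V_1 - 5)/1300 + (V_1 - 0)/30 + (V_1 - 0)/16 = 0
Collecting terms: 0.0966 × V_1 = 0.003846  =>  V_1 = 0.03981 V
Power in each resistor, P = (ΔV)²/R:
  P_R1 = (5 - 0.03981)²/1300 = 0.01893 W
  P_R2 = (0.03981 - 0)²/30 = 0.00005284 W
  P_R3 = (0.03981 - 0)²/16 = 0.00009907 W
P_total = P_R1 + P_R2 + P_R3 = 0.01908 W

Final answer: 0.01908 W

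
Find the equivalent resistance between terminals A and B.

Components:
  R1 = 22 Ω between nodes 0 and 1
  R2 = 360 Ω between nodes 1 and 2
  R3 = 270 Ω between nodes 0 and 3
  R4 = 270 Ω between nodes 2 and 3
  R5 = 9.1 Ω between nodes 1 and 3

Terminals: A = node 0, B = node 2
The network is not a plain series/parallel combination. Inject a 1 A test current into terminal A (node 0) and return it from terminal B (node 2); then R_eq = V_A / (1 A).
Nodal analysis, taking node 2 as the 0 V reference.
Current source I_test pushes 1 A into node 0 and draws it out of node 2.
KCL at each unknown node (sum of currents leaving = 0; resistances in Ω):
  Node 0: (V_0 - V_1)/22 + (V_0 - V_3)/270 - 1 = 0
  Node 1: (V_1 - V_0)/22 + (V_1 - 0)/360 + (V_1 - V_3)/9.1 = 0
  Node 3: (V_3 - V_0)/270 + (V_3 - V_1)/9.1 + (V_3 - 0)/270 = 0
Collecting terms (coefficients in siemens):
  0.04916·V_0 - 0.04545·V_1 - 0.003704·V_3 = 1
  0.1581·V_1 - 0.04545·V_0 - 0.1099·V_3 = 0
  0.1173·V_3 - 0.003704·V_0 - 0.1099·V_1 = 0
Solving these 3 simultaneous equations (Gaussian elimination) gives:
  V_0 = 176.8 V, V_1 = 156.8 V, V_3 = 152.4 V
R_eq = V_0 / 1 A = 176.8 Ω

Final answer: 176.8 Ω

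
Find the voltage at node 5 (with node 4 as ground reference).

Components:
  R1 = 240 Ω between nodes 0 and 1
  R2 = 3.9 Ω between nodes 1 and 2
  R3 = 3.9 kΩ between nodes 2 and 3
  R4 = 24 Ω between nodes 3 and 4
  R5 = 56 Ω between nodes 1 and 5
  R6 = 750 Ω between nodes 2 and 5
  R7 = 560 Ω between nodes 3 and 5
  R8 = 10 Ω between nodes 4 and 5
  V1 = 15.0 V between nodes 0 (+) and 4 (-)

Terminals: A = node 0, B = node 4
Nodal analysis, taking node 4 as the 0 V reference.
Source V1 fixes V_0 = 15 V.
KCL at each unknown node (sum of currents leaving = 0; resistances in Ω):
  Node 1: (V_1 - 15)/240 + (V_1 - V_2)/3.9 + (V_1 - V_5)/56 = 0
  Node 2: (V_2 - V_1)/3.9 + (V_2 - V_3)/3900 + (V_2 - V_5)/750 = 0
  Node 3: (V_3 - V_2)/3900 + (V_3 - 0)/24 + (V_3 - V_5)/560 = 0
  Node 5: (V_5 - V_1)/56 + (V_5 - V_2)/750 + (V_5 - V_3)/560 + (V_5 - 0)/10 = 0
Collecting terms (coefficients in siemens):
  0.2784·V_1 - 0.2564·V_2 - 0.01786·V_5 = 0.0625
  0.258·V_2 - 0.2564·V_1 - 0.0002564·V_3 - 0.001333·V_5 = 0
  0.04371·V_3 - 0.0002564·V_2 - 0.001786·V_5 = 0
  0.121·V_5 - 0.01786·V_1 - 0.001333·V_2 - 0.001786·V_3 = 0
Solving these 4 simultaneous equations (Gaussian elimination) gives:
  V_1 = 3.041 V, V_2 = 3.024 V, V_3 = 0.03746 V, V_5 = 0.4827 V
The requested potential is V_5 = 0.4827 V.

Final answer: V_5 = 0.4827 V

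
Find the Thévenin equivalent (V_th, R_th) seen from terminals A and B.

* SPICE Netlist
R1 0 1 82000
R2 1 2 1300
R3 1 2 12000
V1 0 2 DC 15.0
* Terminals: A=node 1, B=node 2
Step 1 — V_th is the open-circuit voltage V_A - V_B (nothing connected across the terminals).
Nodal analysis, taking node 2 as the 0 V reference.
Source V1 fixes V_0 = 15 V.
KCL at each unknown node (sum of currents leaving = 0; resistances in Ω):
  Node 1: (V_1 - 15)/82000 + (V_1 - 0)/1300 + (V_1 - 0)/12000 = 0
Collecting terms: 0.0008648 × V_1 = 0.0001829  =>  V_1 = 0.2115 V
V_th = V_1 - V_2 = 0.2115 - 0 = 0.2115 V
Step 2 — R_th: zero the source — replace V1 by a short circuit (node 2 merges into node 0) — and find the resistance seen between A (node 1) and B (node 0).
Reduce the network between node 1 (A) and node 0 (B) by series/parallel combination:
  Rp1 = R1 ‖ R2 ‖ R3 (parallel, all between nodes 0 and 1) = 1/(1/82000 + 1/1300 + 1/12000) = 1156 Ω
R_th = 1.156 kΩ

Final answer: V_th = 0.2115 V, R_th = 1.156 kΩ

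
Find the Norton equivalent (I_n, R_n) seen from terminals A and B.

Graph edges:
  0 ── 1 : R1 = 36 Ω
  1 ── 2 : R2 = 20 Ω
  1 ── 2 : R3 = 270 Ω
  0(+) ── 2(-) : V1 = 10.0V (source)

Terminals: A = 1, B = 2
Find the Thévenin equivalent first; then I_n = V_th/R_th and R_n = R_th.
Step 1 — V_th is the open-circuit voltage V_A - V_B (nothing connected across the terminals).
Nodal analysis, taking node 2 as the 0 V reference.
Source V1 fixes V_0 = 10 V.
KCL at each unknown node (sum of currents leaving = 0; resistances in Ω):
  Node 1: (V_1 - 10)/36 + (V_1 - 0)/20 + (V_1 - 0)/270 = 0
Collecting terms: 0.08148 × V_1 = 0.2778  =>  V_1 = 3.409 V
V_th = V_1 - V_2 = 3.409 - 0 = 3.409 V
Step 2 — R_th: zero the source — replace V1 by a short circuit (node 2 merges into node 0) — and find the resistance seen between A (node 1) and B (node 0).
Reduce the network between node 1 (A) and node 0 (B) by series/parallel combination:
  Rp1 = R1 ‖ R2 ‖ R3 (parallel, all between nodes 0 and 1) = 1/(1/36 + 1/20 + 1/270) = 12.27 Ω
R_th = 12.27 Ω
I_n = V_th/R_th = 3.409/12.27 = 0.2778 A, and R_n = R_th = 12.27 Ω

Final answer: I_n = 0.2778 A, R_n = 12.27 Ω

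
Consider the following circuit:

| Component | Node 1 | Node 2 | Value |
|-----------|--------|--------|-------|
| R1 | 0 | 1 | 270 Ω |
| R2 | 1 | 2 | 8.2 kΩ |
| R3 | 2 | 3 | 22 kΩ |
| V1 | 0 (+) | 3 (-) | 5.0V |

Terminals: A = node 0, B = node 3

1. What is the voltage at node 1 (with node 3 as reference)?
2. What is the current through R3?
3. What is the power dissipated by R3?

Nodal analysis, taking node 3 as the 0 V reference.
Source V1 fixes V_0 = 5 V.
KCL at each unknown node (sum of currents leaving = 0; resistances in Ω):
  Node 1: (V_1 - 5)/270 + (V_1 - V_2)/8200 = 0
  Node 2: (V_2 - V_1)/8200 + (V_2 - 0)/22000 = 0
Collecting terms (coefficients in siemens):
  0.003826·V_1 - 0.000122·V_2 = 0.01852
  0.0001674·V_2 - 0.000122·V_1 = 0
Determinant D = (0.003826)(0.0001674) - (-0.000122)(-0.000122) = 0.0000006256
V_1 = [(0.01852)(0.0001674) - (-0.000122)(0)]/D = 4.956 V
V_2 = [(0.003826)(0) - (0.01852)(-0.000122)]/D = 3.61 V
Part 1:
  Read off the nodal solution: V_1 = 4.956 V
Part 2:
  I_R3 = (V_2 - V_3)/R3 = (3.61 - 0)/22000 = 0.0001641 A
  Magnitude: I_R3 = 0.0001641 A
Part 3:
  I_R3 = (V_2 - V_3)/R3 = (3.61 - 0)/22000 = 0.0001641 A
  P_R3 = I_R3² × R3 = (0.0001641)² × 22000 = 0.0005924 W

Final answers:
1. V_1 = 4.956 V
2. I_R3 = 0.0001641 A
3. P_R3 = 0.0005924 W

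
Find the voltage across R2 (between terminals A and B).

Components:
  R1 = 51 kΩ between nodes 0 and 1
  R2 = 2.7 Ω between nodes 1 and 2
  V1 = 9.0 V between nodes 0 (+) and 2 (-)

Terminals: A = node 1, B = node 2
R1 and R2 are in series across V1 (node 0 → node 1 → node 2), and the output A–B is taken across R2, so this is a voltage divider.
Series current: I = V1/(R1 + R2) = 9/(51000 + 2.7) = 9/51000 = 0.0001765 A
V_R2 = I × R2 = V1 × R2/(R1 + R2) = 9 × 2.7/51000 = 0.0004764 V

Final answer: 0.0004764 V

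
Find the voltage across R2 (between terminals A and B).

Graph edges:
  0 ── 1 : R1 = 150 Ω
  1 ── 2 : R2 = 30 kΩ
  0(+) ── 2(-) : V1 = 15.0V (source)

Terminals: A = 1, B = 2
R1 and R2 are in series across V1 (node 0 → node 1 → node 2), and the output A–B is taken across R2, so this is a voltage divider.
Series current: I = V1/(R1 + R2) = 15/(150 + 30000) = 15/30150 = 0.0004975 A
V_R2 = I × R2 = V1 × R2/(R1 + R2) = 15 × 30000/30150 = 14.93 V

Final answer: 14.93 V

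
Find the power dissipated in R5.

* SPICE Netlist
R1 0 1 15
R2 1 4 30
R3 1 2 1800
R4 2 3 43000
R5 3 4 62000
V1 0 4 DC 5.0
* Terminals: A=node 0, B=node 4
Nodal analysis, taking node 4 as the 0 V reference.
Source V1 fixes V_0 = 5 V.
KCL at each unknown node (sum of currents leaving = 0; resistances in Ω):
  Node 1: (V_1 - 5)/15 + (V_1 - 0)/30 + (V_1 - V_2)/1800 = 0
  Node 2: (V_2 - V_1)/1800 + (V_2 - V_3)/43000 = 0
  Node 3: (V_3 - V_2)/43000 + (V_3 - 0)/62000 = 0
Collecting terms (coefficients in siemens):
  0.1006·V_1 - 0.0005556·V_2 = 0.3333
  0.0005788·V_2 - 0.0005556·V_1 - 0.00002326·V_3 = 0
  0.00003938·V_3 - 0.00002326·V_2 = 0
Solving these 3 simultaneous equations (Gaussian elimination) gives:
  V_1 = 3.333 V, V_2 = 3.277 V, V_3 = 1.935 V
I_R5 = (V_3 - V_4)/R5 = (1.935 - 0)/62000 = 0.00003121 A
P_R5 = I_R5² × R5 = (0.00003121)² × 62000 = 0.00006038 W

Final answer: 6.038e-05 W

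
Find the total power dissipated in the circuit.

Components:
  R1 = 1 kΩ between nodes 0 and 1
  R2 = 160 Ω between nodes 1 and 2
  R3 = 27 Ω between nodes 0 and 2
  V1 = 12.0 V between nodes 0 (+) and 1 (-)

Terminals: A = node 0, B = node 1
Nodal analysis, taking node 1 as the 0 V reference.
Source V1 fixes V_0 = 12 V.
KCL at each unknown node (sum of currents leaving = 0; resistances in Ω):
  Node 2: (V_2 - 0)/160 + (V_2 - 12)/27 = 0
Collecting terms: 0.04329 × V_2 = 0.4444  =>  V_2 = 10.27 V
Power in each resistor, P = (ΔV)²/R:
  P_R1 = (12 - 0)²/1000 = 0.144 W
  P_R2 = (0 - 10.27)²/160 = 0.6589 W
  P_R3 = (12 - 10.27)²/27 = 0.1112 W
P_total = P_R1 + P_R2 + P_R3 = 0.9141 W

Final answer: 0.9141 W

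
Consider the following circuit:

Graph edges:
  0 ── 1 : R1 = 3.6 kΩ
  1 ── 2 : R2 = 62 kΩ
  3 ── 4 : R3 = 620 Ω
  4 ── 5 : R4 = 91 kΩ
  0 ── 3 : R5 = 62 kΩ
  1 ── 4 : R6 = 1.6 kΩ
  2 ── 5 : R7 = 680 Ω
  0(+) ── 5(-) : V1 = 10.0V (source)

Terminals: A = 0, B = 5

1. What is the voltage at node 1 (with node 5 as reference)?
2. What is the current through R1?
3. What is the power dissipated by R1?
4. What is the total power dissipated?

Nodal analysis, taking node 5 as the 0 V reference.
Source V1 fixes V_0 = 10 V.
KCL at each unknown node (sum of currents leaving = 0; resistances in Ω):
  Node 1: (V_1 - 10)/3600 + (V_1 - V_2)/62000 + (V_1 - V_4)/1600 = 0
  Node 2: (V_2 - V_1)/62000 + (V_2 - 0)/680 = 0
  Node 3: (V_3 - V_4)/620 + (V_3 - 10)/62000 = 0
  Node 4: (V_4 - V_3)/620 + (V_4 - 0)/91000 + (V_4 - V_1)/1600 = 0
Collecting terms (coefficients in siemens):
  0.0009189·V_1 - 0.00001613·V_2 - 0.000625·V_4 = 0.002778
  0.001487·V_2 - 0.00001613·V_1 = 0
  0.001629·V_3 - 0.001613·V_4 = 0.0001613
  0.002249·V_4 - 0.000625·V_1 - 0.001613·V_3 = 0
Solving these 4 simultaneous equations (Gaussian elimination) gives:
  V_1 = 9.171 V, V_2 = 0.0995 V, V_3 = 9.046 V, V_4 = 9.037 V
Part 1:
  Read off the nodal solution: V_1 = 9.171 V
Part 2:
  I_R1 = (V_0 - V_1)/R1 = (10 - 9.171)/3600 = 0.0002302 A
  Magnitude: I_R1 = 0.0002302 A
Part 3:
  I_R1 = (V_0 - V_1)/R1 = (10 - 9.171)/3600 = 0.0002302 A
  P_R1 = I_R1² × R1 = (0.0002302)² × 3600 = 0.0001908 W
Part 4:
  Power in each resistor, P = (ΔV)²/R:
    P_R1 = (10 - 9.171)²/3600 = 0.0001908 W
    P_R2 = (9.171 - 0.0995)²/62000 = 0.001327 W
    P_R3 = (9.046 - 9.037)²/620 = 0.0000001467 W
    P_R4 = (9.037 - 0)²/91000 = 0.0008974 W
    P_R5 = (10 - 9.046)²/62000 = 0.00001467 W
    P_R6 = (9.171 - 9.037)²/1600 = 0.00001127 W
    P_R7 = (0.0995 - 0)²/680 = 0.00001456 W
  P_total = P_R1 + P_R2 + P_R3 + P_R4 + P_R5 + P_R6 + P_R7 = 0.002456 W

Final answers:
1. V_1 = 9.171 V
2. I_R1 = 0.0002302 A
3. P_R1 = 0.0001908 W
4. P_total = 0.002456 W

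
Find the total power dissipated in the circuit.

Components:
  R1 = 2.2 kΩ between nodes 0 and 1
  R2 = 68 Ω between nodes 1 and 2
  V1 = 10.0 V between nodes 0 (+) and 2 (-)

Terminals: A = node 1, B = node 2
Nodal analysis, taking node 2 as the 0 V reference.
Source V1 fixes V_0 = 10 V.
KCL at each unknown node (sum of currents leaving = 0; resistances in Ω):
  Node 1: (V_1 - 10)/2200 + (V_1 - 0)/68 = 0
Collecting terms: 0.01516 × V_1 = 0.004545  =>  V_1 = 0.2998 V
Power in each resistor, P = (ΔV)²/R:
  P_R1 = (10 - 0.2998)²/2200 = 0.04277 W
  P_R2 = (0.2998 - 0)²/68 = 0.001322 W
P_total = P_R1 + P_R2 = 0.04409 W

Final answer: 0.04409 W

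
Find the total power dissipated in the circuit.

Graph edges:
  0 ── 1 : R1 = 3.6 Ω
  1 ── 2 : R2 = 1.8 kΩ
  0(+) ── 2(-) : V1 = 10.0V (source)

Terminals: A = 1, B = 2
Nodal analysis, taking node 2 as the 0 V reference.
Source V1 fixes V_0 = 10 V.
KCL at each unknown node (sum of currents leaving = 0; resistances in Ω):
  Node 1: (V_1 - 10)/3.6 + (V_1 - 0)/1800 = 0
Collecting terms: 0.2783 × V_1 = 2.778  =>  V_1 = 9.98 V
Power in each resistor, P = (ΔV)²/R:
  P_R1 = (10 - 9.98)²/3.6 = 0.0001107 W
  P_R2 = (9.98 - 0)²/1800 = 0.05533 W
P_total = P_R1 + P_R2 = 0.05544 W

Final answer: 0.05544 W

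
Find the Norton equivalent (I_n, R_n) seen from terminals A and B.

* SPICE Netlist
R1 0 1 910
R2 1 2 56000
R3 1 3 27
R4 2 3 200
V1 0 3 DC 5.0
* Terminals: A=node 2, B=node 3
Find the Thévenin equivalent first; then I_n = V_th/R_th and R_n = R_th.
Step 1 — V_th is the open-circuit voltage V_A - V_B (nothing connected across the terminals).
Nodal analysis, taking node 3 as the 0 V reference.
Source V1 fixes V_0 = 5 V.
KCL at each unknown node (sum of currents leaving = 0; resistances in Ω):
  Node 1: (V_1 - 5)/910 + (V_1 - V_2)/56000 + (V_1 - 0)/27 = 0
  Node 2: (V_2 - V_1)/56000 + (V_2 - 0)/200 = 0
Collecting terms (coefficients in siemens):
  0.03815·V_1 - 0.00001786·V_2 = 0.005495
  0.005018·V_2 - 0.00001786·V_1 = 0
Determinant D = (0.03815)(0.005018) - (-0.00001786)(-0.00001786) = 0.0001914
V_1 = [(0.005495)(0.005018) - (-0.00001786)(0)]/D = 0.144 V
V_2 = [(0.03815)(0) - (0.005495)(-0.00001786)]/D = 0.0005125 V
V_th = V_2 - V_3 = 0.0005125 - 0 = 0.0005125 V
Step 2 — R_th: zero the source — replace V1 by a short circuit (node 3 merges into node 0) — and find the resistance seen between A (node 2) and B (node 0).
Reduce the network between node 2 (A) and node 0 (B) by series/parallel combination:
  Rp1 = R1 ‖ R3 (parallel, both between nodes 0 and 1) = 1/(1/910 + 1/27) = 26.22 Ω
  Rs1 = R2 + Rp1 (series, joined only at node 1) = 56000 + 26.22 = 56030 Ω
  Rp2 = R4 ‖ Rs1 (parallel, both between nodes 0 and 2) = 1/(1/200 + 1/56030) = 199.3 Ω
R_th = 199.3 Ω
I_n = V_th/R_th = 0.0005125/199.3 = 0.000002572 A, and R_n = R_th = 199.3 Ω

Final answer: I_n = 2.572e-06 A, R_n = 199.3 Ω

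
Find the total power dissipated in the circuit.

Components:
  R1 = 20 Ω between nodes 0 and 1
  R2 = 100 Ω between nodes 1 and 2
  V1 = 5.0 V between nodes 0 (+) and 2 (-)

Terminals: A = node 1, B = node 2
Nodal analysis, taking node 2 as the 0 V reference.
Source V1 fixes V_0 = 5 V.
KCL at each unknown node (sum of currents leaving = 0; resistances in Ω):
  Node 1: (V_1 - 5)/20 + (V_1 - 0)/100 = 0
Collecting terms: 0.06 × V_1 = 0.25  =>  V_1 = 4.167 V
Power in each resistor, P = (ΔV)²/R:
  P_R1 = (5 - 4.167)²/20 = 0.03472 W
  P_R2 = (4.167 - 0)²/100 = 0.1736 W
P_total = P_R1 + P_R2 = 0.2083 W

Final answer: 0.2083 W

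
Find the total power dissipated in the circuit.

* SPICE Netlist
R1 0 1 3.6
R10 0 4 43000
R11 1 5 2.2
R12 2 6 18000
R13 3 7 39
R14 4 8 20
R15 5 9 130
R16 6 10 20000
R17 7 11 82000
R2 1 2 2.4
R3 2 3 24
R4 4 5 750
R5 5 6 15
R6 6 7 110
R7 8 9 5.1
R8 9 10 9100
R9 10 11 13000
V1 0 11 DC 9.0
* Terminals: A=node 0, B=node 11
Nodal analysis, taking node 11 as the 0 V reference.
Source V1 fixes V_0 = 9 V.
KCL at each unknown node (sum of currents leaving = 0; resistances in Ω):
  Node 1: (V_1 - 9)/3.6 + (V_1 - V_2)/2.4 + (V_1 - V_5)/2.2 = 0
  Node 2: (V_2 - V_1)/2.4 + (V_2 - V_3)/24 + (V_2 - V_6)/18000 = 0
  Node 3: (V_3 - V_2)/24 + (V_3 - V_7)/39 = 0
  Node 4: (V_4 - V_5)/750 + (V_4 - 9)/43000 + (V_4 - V_8)/20 = 0
  Node 5: (V_5 - V_4)/750 + (V_5 - V_6)/15 + (V_5 - V_1)/2.2 + (V_5 - V_9)/130 = 0
  Node 6: (V_6 - V_5)/15 + (V_6 - V_7)/110 + (V_6 - V_2)/18000 + (V_6 - V_10)/20000 = 0
  Node 7: (V_7 - V_6)/110 + (V_7 - V_3)/39 + (V_7 - 0)/82000 = 0
  Node 8: (V_8 - V_9)/5.1 + (V_8 - V_4)/20 = 0
  Node 9: (V_9 - V_8)/5.1 + (V_9 - V_10)/9100 + (V_9 - V_5)/130 = 0
  Node 10: (V_10 - V_9)/9100 + (V_10 - 0)/13000 + (V_10 - V_6)/20000 = 0
Collecting terms (coefficients in siemens):
  1.149·V_1 - 0.4167·V_2 - 0.4545·V_5 = 2.5
  0.4584·V_2 - 0.4167·V_1 - 0.04167·V_3 - 0.00005556·V_6 = 0
  0.06731·V_3 - 0.04167·V_2 - 0.02564·V_7 = 0
  0.05136·V_4 - 0.001333·V_5 - 0.05·V_8 = 0.0002093
  0.5302·V_5 - 0.4545·V_1 - 0.001333·V_4 - 0.06667·V_6 - 0.007692·V_9 = 0
  0.07586·V_6 - 0.00005556·V_2 - 0.06667·V_5 - 0.009091·V_7 - 0.00005·V_10 = 0
  0.03474·V_7 - 0.02564·V_3 - 0.009091·V_6 = 0
  0.2461·V_8 - 0.05·V_4 - 0.1961·V_9 = 0
  0.2039·V_9 - 0.007692·V_5 - 0.1961·V_8 - 0.0001099·V_10 = 0
  0.0002368·V_10 - 0.00005·V_6 - 0.0001099·V_9 = 0
Solving these 10 simultaneous equations (Gaussian elimination) gives:
  V_1 = 8.998 V, V_2 = 8.998 V, V_3 = 8.996 V, V_4 = 8.963 V
  V_5 = 8.997 V, V_6 = 8.994 V, V_7 = 8.992 V, V_8 = 8.962 V
  V_9 = 8.961 V, V_10 = 6.057 V
Power in each resistor, P = (ΔV)²/R:
  P_R1 = (9 - 8.998)²/3.6 = 0.000001189 W
  P_R2 = (8.998 - 8.998)²/2.4 = 0.00000001916 W
  P_R3 = (8.998 - 8.996)²/24 = 0.0000001908 W
  P_R4 = (8.963 - 8.997)²/750 = 0.000001565 W
  P_R5 = (8.997 - 8.994)²/15 = 0.0000004192 W
  P_R6 = (8.994 - 8.992)²/110 = 0.00000004626 W
  P_R7 = (8.962 - 8.961)²/5.1 = 0.00000001105 W
  P_R8 = (8.961 - 6.057)²/9100 = 0.0009267 W
  P_R9 = (6.057 - 0)²/13000 = 0.002823 W
  P_R10 = (9 - 8.963)²/43000 = 0.00000003253 W
  P_R11 = (8.998 - 8.997)²/2.2 = 0.0000005184 W
  P_R12 = (8.998 - 8.994)²/18000 = 0.0000000006276 W
  P_R13 = (8.996 - 8.992)²/39 = 0.00000031 W
  P_R14 = (8.963 - 8.962)²/20 = 0.00000004335 W
  P_R15 = (8.997 - 8.961)²/130 = 0.000009658 W
  P_R16 = (8.994 - 6.057)²/20000 = 0.0004313 W
  P_R17 = (8.992 - 0)²/82000 = 0.0009861 W
P_total = P_R1 + P_R2 + P_R3 + P_R4 + P_R5 + P_R6 + P_R7 + P_R8 + P_R9 + P_R10 + P_R11 + P_R12 + P_R13 + P_R14 + P_R15 + P_R16 + P_R17 = 0.005181 W

Final answer: 0.005181 W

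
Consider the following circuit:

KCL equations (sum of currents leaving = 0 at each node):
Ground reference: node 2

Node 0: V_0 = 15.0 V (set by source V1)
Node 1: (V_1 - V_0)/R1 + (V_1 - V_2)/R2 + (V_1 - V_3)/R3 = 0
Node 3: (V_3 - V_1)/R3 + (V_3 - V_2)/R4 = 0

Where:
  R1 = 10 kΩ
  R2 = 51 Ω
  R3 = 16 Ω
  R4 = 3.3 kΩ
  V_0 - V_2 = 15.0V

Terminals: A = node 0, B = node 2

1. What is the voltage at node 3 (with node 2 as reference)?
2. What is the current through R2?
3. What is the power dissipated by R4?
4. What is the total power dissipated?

Nodal analysis, taking node 2 as the 0 V reference.
Source V1 fixes V_0 = 15 V.
KCL at each unknown node (sum of currents leaving = 0; resistances in Ω):
  Node 1: (V_1 - 15)/10000 + (V_1 - 0)/51 + (V_1 - V_3)/16 = 0
  Node 3: (V_3 - V_1)/16 + (V_3 - 0)/3300 = 0
Collecting terms (coefficients in siemens):
  0.08221·V_1 - 0.0625·V_3 = 0.0015
  0.0628·V_3 - 0.0625·V_1 = 0
Determinant D = (0.08221)(0.0628) - (-0.0625)(-0.0625) = 0.001257
V_1 = [(0.0015)(0.0628) - (-0.0625)(0)]/D = 0.07496 V
V_3 = [(0.08221)(0) - (0.0015)(-0.0625)]/D = 0.0746 V
Part 1:
  Read off the nodal solution: V_3 = 0.0746 V
Part 2:
  I_R2 = (V_1 - V_2)/R2 = (0.07496 - 0)/51 = 0.00147 A
  Magnitude: I_R2 = 0.00147 A
Part 3:
  I_R4 = (V_2 - V_3)/R4 = (0 - 0.0746)/3300 = -0.00002261 A
  P_R4 = I_R4² × R4 = (-0.00002261)² × 3300 = 0.000001687 W
Part 4:
  Power in each resistor, P = (ΔV)²/R:
    P_R1 = (15 - 0.07496)²/10000 = 0.02228 W
    P_R2 = (0.07496 - 0)²/51 = 0.0001102 W
    P_R3 = (0.07496 - 0.0746)²/16 = 0.000000008177 W
    P_R4 = (0 - 0.0746)²/3300 = 0.000001687 W
  P_total = P_R1 + P_R2 + P_R3 + P_R4 = 0.02239 W

Final answers:
1. V_3 = 0.0746 V
2. I_R2 = 0.00147 A
3. P_R4 = 1.687e-06 W
4. P_total = 0.02239 W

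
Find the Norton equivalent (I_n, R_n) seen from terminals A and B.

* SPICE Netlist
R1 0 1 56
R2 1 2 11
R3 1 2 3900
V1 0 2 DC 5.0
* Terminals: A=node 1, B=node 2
Find the Thévenin equivalent first; then I_n = V_th/R_th and R_n = R_th.
Step 1 — V_th is the open-circuit voltage V_A - V_B (nothing connected across the terminals).
Nodal analysis, taking node 2 as the 0 V reference.
Source V1 fixes V_0 = 5 V.
KCL at each unknown node (sum of currents leaving = 0; resistances in Ω):
  Node 1: (V_1 - 5)/56 + (V_1 - 0)/11 + (V_1 - 0)/3900 = 0
Collecting terms: 0.109 × V_1 = 0.08929  =>  V_1 = 0.819 V
V_th = V_1 - V_2 = 0.819 - 0 = 0.819 V
Step 2 — R_th: zero the source — replace V1 by a short circuit (node 2 merges into node 0) — and find the resistance seen between A (node 1) and B (node 0).
Reduce the network between node 1 (A) and node 0 (B) by series/parallel combination:
  Rp1 = R1 ‖ R2 ‖ R3 (parallel, all between nodes 0 and 1) = 1/(1/56 + 1/11 + 1/3900) = 9.172 Ω
R_th = 9.172 Ω
I_n = V_th/R_th = 0.819/9.172 = 0.08929 A, and R_n = R_th = 9.172 Ω

Final answer: I_n = 0.08929 A, R_n = 9.172 Ω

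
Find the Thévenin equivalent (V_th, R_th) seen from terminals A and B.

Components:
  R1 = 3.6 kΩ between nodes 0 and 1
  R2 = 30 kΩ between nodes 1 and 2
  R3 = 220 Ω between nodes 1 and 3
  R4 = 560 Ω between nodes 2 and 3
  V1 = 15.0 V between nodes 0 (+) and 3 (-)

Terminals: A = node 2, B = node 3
Step 1 — V_th is the open-circuit voltage V_A - V_B (nothing connected across the terminals).
Nodal analysis, taking node 3 as the 0 V reference.
Source V1 fixes V_0 = 15 V.
KCL at each unknown node (sum of currents leaving = 0; resistances in Ω):
  Node 1: (V_1 - 15)/3600 + (V_1 - V_2)/30000 + (V_1 - 0)/220 = 0
  Node 2: (V_2 - V_1)/30000 + (V_2 - 0)/560 = 0
Collecting terms (coefficients in siemens):
  0.004857·V_1 - 0.00003333·V_2 = 0.004167
  0.001819·V_2 - 0.00003333·V_1 = 0
Determinant D = (0.004857)(0.001819) - (-0.00003333)(-0.00003333) = 0.000008833
V_1 = [(0.004167)(0.001819) - (-0.00003333)(0)]/D = 0.8581 V
V_2 = [(0.004857)(0) - (0.004167)(-0.00003333)]/D = 0.01572 V
V_th = V_2 - V_3 = 0.01572 - 0 = 0.01572 V
Step 2 — R_th: zero the source — replace V1 by a short circuit (node 3 merges into node 0) — and find the resistance seen between A (node 2) and B (node 0).
Reduce the network between node 2 (A) and node 0 (B) by series/parallel combination:
  Rp1 = R1 ‖ R3 (parallel, both between nodes 0 and 1) = 1/(1/3600 + 1/220) = 207.3 Ω
  Rs1 = R2 + Rp1 (series, joined only at node 1) = 30000 + 207.3 = 30210 Ω
  Rp2 = R4 ‖ Rs1 (parallel, both between nodes 0 and 2) = 1/(1/560 + 1/30210) = 549.8 Ω
R_th = 549.8 Ω

Final answer: V_th = 0.01572 V, R_th = 549.8 Ω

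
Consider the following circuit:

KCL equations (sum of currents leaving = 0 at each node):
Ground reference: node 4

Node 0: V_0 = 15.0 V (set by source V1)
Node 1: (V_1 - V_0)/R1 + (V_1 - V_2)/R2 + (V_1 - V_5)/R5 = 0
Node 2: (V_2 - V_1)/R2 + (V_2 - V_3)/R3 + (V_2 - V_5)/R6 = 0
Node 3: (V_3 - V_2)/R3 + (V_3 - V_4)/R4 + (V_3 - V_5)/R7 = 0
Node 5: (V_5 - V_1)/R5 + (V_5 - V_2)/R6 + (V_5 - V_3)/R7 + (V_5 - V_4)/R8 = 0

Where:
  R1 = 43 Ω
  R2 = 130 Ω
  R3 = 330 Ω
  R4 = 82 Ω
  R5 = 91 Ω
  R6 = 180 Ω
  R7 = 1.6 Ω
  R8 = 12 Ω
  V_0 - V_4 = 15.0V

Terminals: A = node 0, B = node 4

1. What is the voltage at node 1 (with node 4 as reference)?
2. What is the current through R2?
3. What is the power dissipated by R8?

Nodal analysis, taking node 4 as the 0 V reference.
Source V1 fixes V_0 = 15 V.
KCL at each unknown node (sum of currents leaving = 0; resistances in Ω):
  Node 1: (V_1 - 15)/43 + (V_1 - V_2)/130 + (V_1 - V_5)/91 = 0
  Node 2: (V_2 - V_1)/130 + (V_2 - V_3)/330 + (V_2 - V_5)/180 = 0
  Node 3: (V_3 - V_2)/330 + (V_3 - 0)/82 + (V_3 - V_5)/1.6 = 0
  Node 5: (V_5 - V_1)/91 + (V_5 - V_2)/180 + (V_5 - V_3)/1.6 + (V_5 - 0)/12 = 0
Collecting terms (coefficients in siemens):
  0.04194·V_1 - 0.007692·V_2 - 0.01099·V_5 = 0.3488
  0.01628·V_2 - 0.007692·V_1 - 0.00303·V_3 - 0.005556·V_5 = 0
  0.6402·V_3 - 0.00303·V_2 - 0.625·V_5 = 0
  0.7249·V_5 - 0.01099·V_1 - 0.005556·V_2 - 0.625·V_3 = 0
Solving these 4 simultaneous equations (Gaussian elimination) gives:
  V_1 = 9.622 V, V_2 = 5.237 V, V_3 = 1.304 V, V_5 = 1.31 V
Part 1:
  Read off the nodal solution: V_1 = 9.622 V
Part 2:
  I_R2 = (V_1 - V_2)/R2 = (9.622 - 5.237)/130 = 0.03373 A
  Magnitude: I_R2 = 0.03373 A
Part 3:
  I_R8 = (V_4 - V_5)/R8 = (0 - 1.31)/12 = -0.1092 A
  P_R8 = I_R8² × R8 = (-0.1092)² × 12 = 0.143 W

Final answers:
1. V_1 = 9.622 V
2. I_R2 = 0.03373 A
3. P_R8 = 0.143 W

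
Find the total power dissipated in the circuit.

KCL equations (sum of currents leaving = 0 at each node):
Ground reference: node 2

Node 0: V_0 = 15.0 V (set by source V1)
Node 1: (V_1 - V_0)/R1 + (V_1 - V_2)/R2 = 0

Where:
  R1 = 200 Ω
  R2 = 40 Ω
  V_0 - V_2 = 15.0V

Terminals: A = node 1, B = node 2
Nodal analysis, taking node 2 as the 0 V reference.
Source V1 fixes V_0 = 15 V.
KCL at each unknown node (sum of currents leaving = 0; resistances in Ω):
  Node 1: (V_1 - 15)/200 + (V_1 - 0)/40 = 0
Collecting terms: 0.03 × V_1 = 0.075  =>  V_1 = 2.5 V
Power in each resistor, P = (ΔV)²/R:
  P_R1 = (15 - 2.5)²/200 = 0.7812 W
  P_R2 = (2.5 - 0)²/40 = 0.1562 W
P_total = P_R1 + P_R2 = 0.9375 W

Final answer: 0.9375 W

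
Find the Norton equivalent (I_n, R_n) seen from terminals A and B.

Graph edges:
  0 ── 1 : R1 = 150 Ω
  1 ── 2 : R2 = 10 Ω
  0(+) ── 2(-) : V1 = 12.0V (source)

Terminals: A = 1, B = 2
Find the Thévenin equivalent first; then I_n = V_th/R_th and R_n = R_th.
Step 1 — V_th is the open-circuit voltage V_A - V_B (nothing connected across the terminals).
Nodal analysis, taking node 2 as the 0 V reference.
Source V1 fixes V_0 = 12 V.
KCL at each unknown node (sum of currents leaving = 0; resistances in Ω):
  Node 1: (V_1 - 12)/150 + (V_1 - 0)/10 = 0
Collecting terms: 0.1067 × V_1 = 0.08  =>  V_1 = 0.75 V
V_th = V_1 - V_2 = 0.75 - 0 = 0.75 V
Step 2 — R_th: zero the source — replace V1 by a short circuit (node 2 merges into node 0) — and find the resistance seen between A (node 1) and B (node 0).
Reduce the network between node 1 (A) and node 0 (B) by series/parallel combination:
  Rp1 = R1 ‖ R2 (parallel, both between nodes 0 and 1) = 1/(1/150 + 1/10) = 9.375 Ω
R_th = 9.375 Ω
I_n = V_th/R_th = 0.75/9.375 = 0.08 A, and R_n = R_th = 9.375 Ω

Final answer: I_n = 0.08 A, R_n = 9.375 Ω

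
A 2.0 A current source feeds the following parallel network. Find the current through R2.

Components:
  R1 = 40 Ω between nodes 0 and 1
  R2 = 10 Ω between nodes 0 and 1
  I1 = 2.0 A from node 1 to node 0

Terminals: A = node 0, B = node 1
All resistors sit directly between nodes 0 and 1, so they are in parallel and share one voltage V; the full source current 2 A splits among them.
1/R_par = 1/40 + 1/10 = 0.125 S  =>  R_par = 8 Ω
V = I × R_par = 2 × 8 = 16 V
I_R2 = V/R2 = 16/10 = 1.6 A

Final answer: 1.6 A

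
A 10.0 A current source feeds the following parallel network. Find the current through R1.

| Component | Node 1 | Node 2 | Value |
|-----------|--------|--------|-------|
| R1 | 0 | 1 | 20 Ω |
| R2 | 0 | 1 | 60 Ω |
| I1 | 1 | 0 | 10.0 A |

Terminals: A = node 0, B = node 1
All resistors sit directly between nodes 0 and 1, so they are in parallel and share one voltage V; the full source current 10 A splits among them.
1/R_par = 1/20 + 1/60 = 0.06667 S  =>  R_par = 15 Ω
V = I × R_par = 10 × 15 = 150 V
I_R1 = V/R1 = 150/20 = 7.5 A

Final answer: 7.5 A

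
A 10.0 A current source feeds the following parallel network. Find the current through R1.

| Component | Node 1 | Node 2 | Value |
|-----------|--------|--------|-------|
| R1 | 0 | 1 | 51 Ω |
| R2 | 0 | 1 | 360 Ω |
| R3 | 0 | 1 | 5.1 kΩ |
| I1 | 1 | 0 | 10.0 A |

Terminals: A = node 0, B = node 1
All resistors sit directly between nodes 0 and 1, so they are in parallel and share one voltage V; the full source current 10 A splits among them.
1/R_par = 1/51 + 1/360 + 1/5100 = 0.02258 S  =>  R_par = 44.28 Ω
V = I × R_par = 10 × 44.28 = 442.8 V
I_R1 = V/R1 = 442.8/51 = 8.683 A

Final answer: 8.683 A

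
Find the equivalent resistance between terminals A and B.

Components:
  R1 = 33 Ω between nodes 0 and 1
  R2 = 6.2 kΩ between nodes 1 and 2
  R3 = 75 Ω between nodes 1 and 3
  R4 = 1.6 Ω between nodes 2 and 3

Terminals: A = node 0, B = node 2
Reduce the network between node 0 (A) and node 2 (B) by series/parallel combination:
  Rs1 = R3 + R4 (series, joined only at node 3) = 75 + 1.6 = 76.6 Ω
  Rp1 = R2 ‖ Rs1 (parallel, both between nodes 1 and 2) = 1/(1/6200 + 1/76.6) = 75.67 Ω
  Rs2 = R1 + Rp1 (series, joined only at node 1) = 33 + 75.67 = 108.7 Ω
R_eq = 108.7 Ω

Final answer: 108.7 Ω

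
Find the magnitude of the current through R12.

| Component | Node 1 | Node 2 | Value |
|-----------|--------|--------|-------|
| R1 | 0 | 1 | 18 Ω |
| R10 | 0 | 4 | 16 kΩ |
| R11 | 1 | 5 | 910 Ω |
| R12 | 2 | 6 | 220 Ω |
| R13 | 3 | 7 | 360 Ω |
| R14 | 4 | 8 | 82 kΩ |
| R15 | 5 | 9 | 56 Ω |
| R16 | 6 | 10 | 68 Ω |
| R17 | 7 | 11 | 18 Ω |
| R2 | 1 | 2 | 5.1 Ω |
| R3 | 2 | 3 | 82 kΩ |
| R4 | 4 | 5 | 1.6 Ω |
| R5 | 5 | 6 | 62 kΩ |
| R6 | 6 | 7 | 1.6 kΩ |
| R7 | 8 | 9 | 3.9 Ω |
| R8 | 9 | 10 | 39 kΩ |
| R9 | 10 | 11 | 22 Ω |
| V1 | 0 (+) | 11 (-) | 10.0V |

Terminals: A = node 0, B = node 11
Nodal analysis, taking node 11 as the 0 V reference.
Source V1 fixes V_0 = 10 V.
KCL at each unknown node (sum of currents leaving = 0; resistances in Ω):
  Node 1: (V_1 - 10)/18 + (V_1 - V_2)/5.1 + (V_1 - V_5)/910 = 0
  Node 2: (V_2 - V_1)/5.1 + (V_2 - V_3)/82000 + (V_2 - V_6)/220 = 0
  Node 3: (V_3 - V_2)/82000 + (V_3 - V_7)/360 = 0
  Node 4: (V_4 - V_5)/1.6 + (V_4 - 10)/16000 + (V_4 - V_8)/82000 = 0
  Node 5: (V_5 - V_4)/1.6 + (V_5 - V_6)/62000 + (V_5 - V_1)/910 + (V_5 - V_9)/56 = 0
  Node 6: (V_6 - V_5)/62000 + (V_6 - V_7)/1600 + (V_6 - V_2)/220 + (V_6 - V_10)/68 = 0
  Node 7: (V_7 - V_6)/1600 + (V_7 - V_3)/360 + (V_7 - 0)/18 = 0
  Node 8: (V_8 - V_9)/3.9 + (V_8 - V_4)/82000 = 0
  Node 9: (V_9 - V_8)/3.9 + (V_9 - V_10)/39000 + (V_9 - V_5)/56 = 0
  Node 10: (V_10 - V_9)/39000 + (V_10 - 0)/22 + (V_10 - V_6)/68 = 0
Collecting terms (coefficients in siemens):
  0.2527·V_1 - 0.1961·V_2 - 0.001099·V_5 = 0.5556
  0.2006·V_2 - 0.1961·V_1 - 0.0000122·V_3 - 0.004545·V_6 = 0
  0.00279·V_3 - 0.0000122·V_2 - 0.002778·V_7 = 0
  0.6251·V_4 - 0.625·V_5 - 0.0000122·V_8 = 0.000625
  0.644·V_5 - 0.001099·V_1 - 0.625·V_4 - 0.00001613·V_6 - 0.01786·V_9 = 0
  0.01989·V_6 - 0.004545·V_2 - 0.00001613·V_5 - 0.000625·V_7 - 0.01471·V_10 = 0
  0.05896·V_7 - 0.002778·V_3 - 0.000625·V_6 = 0
  0.2564·V_8 - 0.0000122·V_4 - 0.2564·V_9 = 0
  0.2743·V_9 - 0.01786·V_5 - 0.2564·V_8 - 0.00002564·V_10 = 0
  0.06019·V_10 - 0.01471·V_6 - 0.00002564·V_9 = 0
Solving these 10 simultaneous equations (Gaussian elimination) gives:
  V_1 = 9.446 V, V_2 = 9.29 V, V_3 = 0.07145 V, V_4 = 9.196 V
  V_5 = 9.196 V, V_6 = 2.605 V, V_7 = 0.03098 V, V_8 = 9.183 V
  V_9 = 9.183 V, V_10 = 0.6403 V
I_R12 = (V_2 - V_6)/R12 = (9.29 - 2.605)/220 = 0.03039 A
|I_R12| = 0.03039 A

Final answer: |I_R12| = 0.03039 A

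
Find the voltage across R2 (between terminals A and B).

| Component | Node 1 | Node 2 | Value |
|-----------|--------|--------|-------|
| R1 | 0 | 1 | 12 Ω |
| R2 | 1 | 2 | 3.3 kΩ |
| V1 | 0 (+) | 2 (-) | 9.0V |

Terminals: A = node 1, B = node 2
R1 and R2 are in series across V1 (node 0 → node 1 → node 2), and the output A–B is taken across R2, so this is a voltage divider.
Series current: I = V1/(R1 + R2) = 9/(12 + 3300) = 9/3312 = 0.002717 A
V_R2 = I × R2 = V1 × R2/(R1 + R2) = 9 × 3300/3312 = 8.967 V

Final answer: 8.967 V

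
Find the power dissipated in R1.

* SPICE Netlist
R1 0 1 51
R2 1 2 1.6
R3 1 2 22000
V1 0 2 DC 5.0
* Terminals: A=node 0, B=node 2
Nodal analysis, taking node 2 as the 0 V reference.
Source V1 fixes V_0 = 5 V.
KCL at each unknown node (sum of currents leaving = 0; resistances in Ω):
  Node 1: (V_1 - 5)/51 + (V_1 - 0)/1.6 + (V_1 - 0)/22000 = 0
Collecting terms: 0.6447 × V_1 = 0.09804  =>  V_1 = 0.1521 V
I_R1 = (V_0 - V_1)/R1 = (5 - 0.1521)/51 = 0.09506 A
P_R1 = I_R1² × R1 = (0.09506)² × 51 = 0.4608 W

Final answer: 0.4608 W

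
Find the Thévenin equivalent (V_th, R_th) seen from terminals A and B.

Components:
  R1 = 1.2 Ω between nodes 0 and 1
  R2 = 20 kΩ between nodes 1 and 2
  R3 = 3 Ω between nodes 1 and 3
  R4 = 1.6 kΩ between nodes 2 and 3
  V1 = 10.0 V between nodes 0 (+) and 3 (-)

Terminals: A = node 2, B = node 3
Step 1 — V_th is the open-circuit voltage V_A - V_B (nothing connected across the terminals).
Nodal analysis, taking node 3 as the 0 V reference.
Source V1 fixes V_0 = 10 V.
KCL at each unknown node (sum of currents leaving = 0; resistances in Ω):
  Node 1: (V_1 - 10)/1.2 + (V_1 - V_2)/20000 + (V_1 - 0)/3 = 0
  Node 2: (V_2 - V_1)/20000 + (V_2 - 0)/1600 = 0
Collecting terms (coefficients in siemens):
  1.167·V_1 - 0.00005·V_2 = 8.333
  0.000675·V_2 - 0.00005·V_1 = 0
Determinant D = (1.167)(0.000675) - (-0.00005)(-0.00005) = 0.0007875
V_1 = [(8.333)(0.000675) - (-0.00005)(0)]/D = 7.143 V
V_2 = [(1.167)(0) - (8.333)(-0.00005)]/D = 0.5291 V
V_th = V_2 - V_3 = 0.5291 - 0 = 0.5291 V
Step 2 — R_th: zero the source — replace V1 by a short circuit (node 3 merges into node 0) — and find the resistance seen between A (node 2) and B (node 0).
Reduce the network between node 2 (A) and node 0 (B) by series/parallel combination:
  Rp1 = R1 ‖ R3 (parallel, both between nodes 0 and 1) = 1/(1/1.2 + 1/3) = 0.8571 Ω
  Rs1 = R2 + Rp1 (series, joined only at node 1) = 20000 + 0.8571 = 20000 Ω
  Rp2 = R4 ‖ Rs1 (parallel, both between nodes 0 and 2) = 1/(1/1600 + 1/20000) = 1481 Ω
R_th = 1.481 kΩ

Final answer: V_th = 0.5291 V, R_th = 1.481 kΩ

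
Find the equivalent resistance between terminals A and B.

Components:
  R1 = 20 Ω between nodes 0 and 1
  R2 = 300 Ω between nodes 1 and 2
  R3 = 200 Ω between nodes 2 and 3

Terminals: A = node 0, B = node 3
Reduce the network between node 0 (A) and node 3 (B) by series/parallel combination:
  Rs1 = R1 + R2 (series, joined only at node 1) = 20 + 300 = 320 Ω
  Rs2 = R3 + Rs1 (series, joined only at node 2) = 200 + 320 = 520 Ω
R_eq = 520 Ω

Final answer: 520 Ω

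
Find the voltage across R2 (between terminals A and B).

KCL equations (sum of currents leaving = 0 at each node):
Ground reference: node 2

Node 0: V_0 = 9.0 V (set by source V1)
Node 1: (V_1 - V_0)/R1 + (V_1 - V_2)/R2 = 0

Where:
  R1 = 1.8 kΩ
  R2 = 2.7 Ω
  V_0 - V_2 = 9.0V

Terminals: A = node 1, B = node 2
R1 and R2 are in series across V1 (node 0 → node 1 → node 2), and the output A–B is taken across R2, so this is a voltage divider.
Series current: I = V1/(R1 + R2) = 9/(1800 + 2.7) = 9/1803 = 0.004993 A
V_R2 = I × R2 = V1 × R2/(R1 + R2) = 9 × 2.7/1803 = 0.01348 V

Final answer: 0.01348 V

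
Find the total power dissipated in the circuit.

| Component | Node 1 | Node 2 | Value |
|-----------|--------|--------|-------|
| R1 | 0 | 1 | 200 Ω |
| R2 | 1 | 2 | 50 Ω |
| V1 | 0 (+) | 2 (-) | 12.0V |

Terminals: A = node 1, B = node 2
Nodal analysis, taking node 2 as the 0 V reference.
Source V1 fixes V_0 = 12 V.
KCL at each unknown node (sum of currents leaving = 0; resistances in Ω):
  Node 1: (V_1 - 12)/200 + (V_1 - 0)/50 = 0
Collecting terms: 0.025 × V_1 = 0.06  =>  V_1 = 2.4 V
Power in each resistor, P = (ΔV)²/R:
  P_R1 = (12 - 2.4)²/200 = 0.4608 W
  P_R2 = (2.4 - 0)²/50 = 0.1152 W
P_total = P_R1 + P_R2 = 0.576 W

Final answer: 0.576 W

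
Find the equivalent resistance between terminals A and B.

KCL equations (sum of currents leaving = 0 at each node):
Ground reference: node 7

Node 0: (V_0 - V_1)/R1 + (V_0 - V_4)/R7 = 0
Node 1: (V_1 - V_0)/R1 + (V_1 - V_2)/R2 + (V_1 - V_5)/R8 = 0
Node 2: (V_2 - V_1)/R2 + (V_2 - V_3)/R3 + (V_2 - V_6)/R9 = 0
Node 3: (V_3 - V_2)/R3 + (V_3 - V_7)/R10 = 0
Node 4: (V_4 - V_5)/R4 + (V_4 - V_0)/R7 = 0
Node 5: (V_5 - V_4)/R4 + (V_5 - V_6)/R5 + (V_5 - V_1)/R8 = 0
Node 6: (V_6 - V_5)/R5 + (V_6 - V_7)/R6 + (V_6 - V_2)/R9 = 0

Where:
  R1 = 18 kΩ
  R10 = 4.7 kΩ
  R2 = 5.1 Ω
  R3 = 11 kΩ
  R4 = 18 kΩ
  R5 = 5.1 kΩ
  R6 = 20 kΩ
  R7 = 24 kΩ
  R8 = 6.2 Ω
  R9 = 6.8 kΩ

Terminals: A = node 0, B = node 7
The network is not a plain series/parallel combination. Inject a 1 A test current into terminal A (node 0) and return it from terminal B (node 7); then R_eq = V_A / (1 A).
Nodal analysis, taking node 7 as the 0 V reference.
Current source I_test pushes 1 A into node 0 and draws it out of node 7.
KCL at each unknown node (sum of currents leaving = 0; resistances in Ω):
  Node 0: (V_0 - V_1)/18000 + (V_0 - V_4)/24000 - 1 = 0
  Node 1: (V_1 - V_0)/18000 + (V_1 - V_2)/5.1 + (V_1 - V_5)/6.2 = 0
  Node 2: (V_2 - V_1)/5.1 + (V_2 - V_3)/11000 + (V_2 - V_6)/6800 = 0
  Node 3: (V_3 - V_2)/11000 + (V_3 - 0)/4700 = 0
  Node 4: (V_4 - V_0)/24000 + (V_4 - V_5)/18000 = 0
  Node 5: (V_5 - V_1)/6.2 + (V_5 - V_4)/18000 + (V_5 - V_6)/5100 = 0
  Node 6: (V_6 - V_2)/6800 + (V_6 - V_5)/5100 + (V_6 - 0)/20000 = 0
Collecting terms (coefficients in siemens):
  0.00009722·V_0 - 0.00005556·V_1 - 0.00004167·V_4 = 1
  0.3574·V_1 - 0.00005556·V_0 - 0.1961·V_2 - 0.1613·V_5 = 0
  0.1963·V_2 - 0.1961·V_1 - 0.00009091·V_3 - 0.0001471·V_6 = 0
  0.0003037·V_3 - 0.00009091·V_2 = 0
  0.00009722·V_4 - 0.00004167·V_0 - 0.00005556·V_5 = 0
  0.1615·V_5 - 0.1613·V_1 - 0.00005556·V_4 - 0.0001961·V_6 = 0
  0.0003931·V_6 - 0.0001471·V_2 - 0.0001961·V_5 = 0
Solving these 7 simultaneous equations (Gaussian elimination) gives:
  V_0 = 21920 V, V_1 = 9320 V, V_2 = 9316 V, V_3 = 2789 V
  V_4 = 14720 V, V_5 = 9320 V, V_6 = 8133 V
R_eq = V_0 / 1 A = 21920 Ω = 21.92 kΩ

Final answer: 21.92 kΩ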